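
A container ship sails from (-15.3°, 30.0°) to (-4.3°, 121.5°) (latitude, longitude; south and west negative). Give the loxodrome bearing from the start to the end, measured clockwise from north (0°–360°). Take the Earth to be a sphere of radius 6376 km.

83.0°

Δψ = ln[tan(π/4+φ₂/2)/tan(π/4+φ₁/2)] = +0.1951
Δλ = +1.5970 rad (taken the short way round)
course = atan2(Δλ, Δψ) = 83.03°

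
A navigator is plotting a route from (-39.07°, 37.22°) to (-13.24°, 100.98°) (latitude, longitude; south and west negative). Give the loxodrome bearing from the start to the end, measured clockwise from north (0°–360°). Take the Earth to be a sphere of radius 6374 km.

65.4°

Δψ = ln[tan(π/4+φ₂/2)/tan(π/4+φ₁/2)] = +0.5087
Δλ = +1.1128 rad (taken the short way round)
course = atan2(Δλ, Δψ) = 65.43°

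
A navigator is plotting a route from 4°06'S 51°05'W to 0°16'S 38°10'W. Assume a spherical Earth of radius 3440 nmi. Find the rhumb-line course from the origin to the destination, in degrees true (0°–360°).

73.5°

Meridional parts: M(φ₁)=-0.0716, M(φ₂)=-0.0047 → ΔM = +0.0670;  Δλ = +0.2254 rad
tan C = Δλ / ΔM = +3.3665 → C = 73.46°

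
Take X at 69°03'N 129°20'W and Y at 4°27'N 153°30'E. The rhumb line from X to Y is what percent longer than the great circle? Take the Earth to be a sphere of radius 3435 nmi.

Great circle: σ = 1.4186 rad → d_gc = Rσ = 4872.8 nmi
Rhumb: Δφ = -1.1275, Δλ = -1.3468, Δψ = -1.6103, q = Δφ/Δψ = 0.7002 → d_rh = R√(Δφ²+q²Δλ²) = 5049.0 nmi
Excess = (5049.0 − 4872.8) / 4872.8 = 176.2 / 4872.8 = 3.62% ≈ 3.6%

3.6%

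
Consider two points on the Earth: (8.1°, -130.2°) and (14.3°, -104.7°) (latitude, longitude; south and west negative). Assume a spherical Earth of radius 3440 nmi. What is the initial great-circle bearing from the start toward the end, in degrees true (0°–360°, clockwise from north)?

73.8°

θ = atan2( sin Δλ·cos φ₂ ,  cos φ₁ sin φ₂ − sin φ₁ cos φ₂ cos Δλ )
  = atan2(+0.4172, +0.1213) = 73.79°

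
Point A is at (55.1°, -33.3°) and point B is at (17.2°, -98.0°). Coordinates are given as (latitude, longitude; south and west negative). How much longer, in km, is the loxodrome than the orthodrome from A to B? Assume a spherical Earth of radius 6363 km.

Great circle: cos σ = sin φ₁ sin φ₂ + cos φ₁ cos φ₂ cos Δλ,  σ = 1.0746 rad → d_gc = 6837.6 km
Rhumb line: Δψ = -0.8525, q = Δφ/Δψ = 0.7760, d_rh = R√(Δφ²+q²Δλ²) = 6985.8 km
Excess = 6985.8 − 6837.6 = 148.2 ≈ 148 km

148 km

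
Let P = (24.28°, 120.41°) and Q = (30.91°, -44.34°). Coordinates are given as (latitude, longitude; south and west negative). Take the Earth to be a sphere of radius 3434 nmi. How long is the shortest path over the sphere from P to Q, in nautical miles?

Haversine: a = sin²(Δφ/2)+cos φ₁ cos φ₂ sin²(Δλ/2) = 0.77166;  σ = 2·atan2(√a,√(1−a))
σ = 122.910° → d = Rσ = 3434·2.14518 = 7367 nmi

7367 nmi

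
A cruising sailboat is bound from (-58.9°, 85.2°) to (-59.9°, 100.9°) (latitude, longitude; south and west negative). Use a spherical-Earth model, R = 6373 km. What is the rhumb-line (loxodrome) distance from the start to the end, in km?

Rhumb course C = atan2(Δλ, Δψ) with Δψ = ln[tan(π/4+φ₂/2)/tan(π/4+φ₁/2)] = -0.0343, Δλ = +0.2740 → C = 97.13°
d = R·|Δφ| / |cos C| = 6373·0.01745 / 0.12417 = 896 km

896 km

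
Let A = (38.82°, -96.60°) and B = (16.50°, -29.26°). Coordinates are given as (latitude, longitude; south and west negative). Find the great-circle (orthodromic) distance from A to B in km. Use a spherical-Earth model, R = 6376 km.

6926 km

cos σ = sin φ₁ sin φ₂ + cos φ₁ cos φ₂ cos Δλ
      = sin(38.82°)sin(16.50°) + cos(38.82°)cos(16.50°)cos(67.34°) = 0.4658
σ = 62.235° → d = Rσ = 6376·1.08621 = 6926 km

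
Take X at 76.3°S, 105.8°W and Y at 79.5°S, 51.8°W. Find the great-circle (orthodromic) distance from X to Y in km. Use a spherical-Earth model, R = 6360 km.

1253 km

Haversine: a = sin²(Δφ/2)+cos φ₁ cos φ₂ sin²(Δλ/2) = 0.00968;  σ = 2·atan2(√a,√(1−a))
σ = 11.290° → d = Rσ = 6360·0.19704 = 1253 km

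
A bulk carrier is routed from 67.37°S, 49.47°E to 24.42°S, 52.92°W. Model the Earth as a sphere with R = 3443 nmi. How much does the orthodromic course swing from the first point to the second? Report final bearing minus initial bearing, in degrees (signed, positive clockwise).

+87.6°

Initial bearing θ₁ = atan2(sin Δλ cos φ₂, cos φ₁ sin φ₂ − sin φ₁ cos φ₂ cos Δλ) = 249.11°
Final bearing θ₂ = (initial bearing from the destination back to the start) + 180° = 336.75°
Δθ = θ₂ − θ₁ = +87.6°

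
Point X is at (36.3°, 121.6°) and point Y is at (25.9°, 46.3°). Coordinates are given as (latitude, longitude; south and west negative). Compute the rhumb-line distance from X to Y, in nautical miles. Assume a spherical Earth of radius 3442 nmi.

Rhumb course C = atan2(Δλ, Δψ) with Δψ = ln[tan(π/4+φ₂/2)/tan(π/4+φ₁/2)] = -0.2125, Δλ = -1.3142 → C = 260.82°
d = R·|Δφ| / |cos C| = 3442·0.18151 / 0.15961 = 3914 nmi

3914 nmi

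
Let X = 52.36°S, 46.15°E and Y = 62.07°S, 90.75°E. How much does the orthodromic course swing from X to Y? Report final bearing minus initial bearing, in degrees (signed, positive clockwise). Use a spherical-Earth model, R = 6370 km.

Initial bearing θ₁ = atan2(sin Δλ cos φ₂, cos φ₁ sin φ₂ − sin φ₁ cos φ₂ cos Δλ) = 129.95°
Final bearing θ₂ = (initial bearing from the destination back to the start) + 180° = 91.77°
Δθ = θ₂ − θ₁ = -38.2°

-38.2°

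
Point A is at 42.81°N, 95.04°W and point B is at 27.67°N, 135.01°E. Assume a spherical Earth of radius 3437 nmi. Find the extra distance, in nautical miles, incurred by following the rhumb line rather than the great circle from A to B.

Great circle: cos σ = sin φ₁ sin φ₂ + cos φ₁ cos φ₂ cos Δλ,  σ = 1.6726 rad → d_gc = 5748.7 nmi
Rhumb line: Δψ = -0.3254, q = Δφ/Δψ = 0.8120, d_rh = R√(Δφ²+q²Δλ²) = 6394.4 nmi
Excess = 6394.4 − 5748.7 = 645.7 ≈ 646 nmi

646 nmi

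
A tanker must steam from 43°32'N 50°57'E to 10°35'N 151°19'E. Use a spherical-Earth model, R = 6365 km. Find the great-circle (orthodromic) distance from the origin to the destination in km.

10009 km

Haversine: a = sin²(Δφ/2)+cos φ₁ cos φ₂ sin²(Δλ/2) = 0.50087;  σ = 2·atan2(√a,√(1−a))
σ = 90.099° → d = Rσ = 6365·1.57253 = 10009 km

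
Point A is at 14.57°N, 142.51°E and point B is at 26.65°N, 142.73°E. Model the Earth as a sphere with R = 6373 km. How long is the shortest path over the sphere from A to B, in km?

1344 km

Haversine: a = sin²(Δφ/2)+cos φ₁ cos φ₂ sin²(Δλ/2) = 0.01108;  σ = 2·atan2(√a,√(1−a))
σ = 12.082° → d = Rσ = 6373·0.21087 = 1344 km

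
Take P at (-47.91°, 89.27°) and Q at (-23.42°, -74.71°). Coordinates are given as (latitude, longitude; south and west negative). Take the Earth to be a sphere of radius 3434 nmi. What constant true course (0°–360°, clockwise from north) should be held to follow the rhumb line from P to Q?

280.6°

Δψ = ln[tan(π/4+φ₂/2)/tan(π/4+φ₁/2)] = +0.5345
Δλ = -2.8620 rad (taken the short way round)
course = atan2(Δλ, Δψ) = 280.58°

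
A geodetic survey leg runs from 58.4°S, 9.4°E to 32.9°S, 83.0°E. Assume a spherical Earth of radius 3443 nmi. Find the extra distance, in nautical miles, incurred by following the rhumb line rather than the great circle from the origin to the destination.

Great circle: cos σ = sin φ₁ sin φ₂ + cos φ₁ cos φ₂ cos Δλ,  σ = 0.9436 rad → d_gc = 3248.92 nmi
Rhumb line: Δψ = +0.6538, q = Δφ/Δψ = 0.6808, d_rh = R√(Δφ²+q²Δλ²) = 3378.36 nmi
Excess = 3378.36 − 3248.92 = 129.44 ≈ 129 nmi

129 nmi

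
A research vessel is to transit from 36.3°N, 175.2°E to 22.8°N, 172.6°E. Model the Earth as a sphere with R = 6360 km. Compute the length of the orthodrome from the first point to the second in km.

Haversine: a = sin²(Δφ/2)+cos φ₁ cos φ₂ sin²(Δλ/2) = 0.01420;  σ = 2·atan2(√a,√(1−a))
σ = 13.686° → d = Rσ = 6360·0.23887 = 1519 km

1519 km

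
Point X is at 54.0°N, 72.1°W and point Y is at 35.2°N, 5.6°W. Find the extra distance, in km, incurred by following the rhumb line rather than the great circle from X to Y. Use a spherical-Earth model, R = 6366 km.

166 km

Great circle: cos σ = sin φ₁ sin φ₂ + cos φ₁ cos φ₂ cos Δλ,  σ = 0.8528 rad → d_gc = 5429.0 km
Rhumb line: Δψ = -0.4671, q = Δφ/Δψ = 0.7025, d_rh = R√(Δφ²+q²Δλ²) = 5595.1 km
Excess = 5595.1 − 5429.0 = 166.1 ≈ 166 km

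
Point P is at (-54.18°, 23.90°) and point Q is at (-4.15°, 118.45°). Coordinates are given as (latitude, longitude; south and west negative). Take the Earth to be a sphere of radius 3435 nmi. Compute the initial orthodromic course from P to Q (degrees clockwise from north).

96.1°

N = sin Δλ·cos φ₂ = +0.9942;  D = cos φ₁ sin φ₂ − sin φ₁ cos φ₂ cos Δλ = -0.1065
initial course = atan2(N, D) = 96.11°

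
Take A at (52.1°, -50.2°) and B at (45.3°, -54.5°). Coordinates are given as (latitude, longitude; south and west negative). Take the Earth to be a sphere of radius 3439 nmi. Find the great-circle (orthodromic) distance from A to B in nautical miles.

Haversine: a = sin²(Δφ/2)+cos φ₁ cos φ₂ sin²(Δλ/2) = 0.00413;  σ = 2·atan2(√a,√(1−a))
σ = 7.365° → d = Rσ = 3439·0.12855 = 442 nmi

442 nmi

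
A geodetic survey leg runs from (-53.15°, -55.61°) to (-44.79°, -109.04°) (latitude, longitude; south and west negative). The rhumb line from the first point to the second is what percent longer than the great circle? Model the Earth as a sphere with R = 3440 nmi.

2.2%

Great circle: σ = 0.6140 rad → d_gc = Rσ = 2112.2 nmi
Rhumb: Δφ = +0.1459, Δλ = -0.9325, Δψ = +0.2230, q = Δφ/Δψ = 0.6543 → d_rh = R√(Δφ²+q²Δλ²) = 2158.2 nmi
Excess = (2158.2 − 2112.2) / 2112.2 = 46.0 / 2112.2 = 2.18% ≈ 2.2%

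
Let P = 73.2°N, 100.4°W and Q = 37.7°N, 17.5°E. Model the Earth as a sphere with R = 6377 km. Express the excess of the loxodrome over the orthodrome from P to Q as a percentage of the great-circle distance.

Great circle: σ = 1.0719 rad → d_gc = Rσ = 6835.8 km
Rhumb: Δφ = -0.6196, Δλ = +2.0577, Δψ = -1.2014, q = Δφ/Δψ = 0.5157 → d_rh = R√(Δφ²+q²Δλ²) = 7836.3 km
Excess = (7836.3 − 6835.8) / 6835.8 = 1000.5 / 6835.8 = 14.64% ≈ 14.6%

14.6%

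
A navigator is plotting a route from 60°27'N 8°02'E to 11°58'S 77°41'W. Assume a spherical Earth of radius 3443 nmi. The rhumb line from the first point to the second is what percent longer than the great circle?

2.6%

Great circle: σ = 1.7156 rad → d_gc = Rσ = 5906.9 nmi
Rhumb: Δφ = -1.2639, Δλ = -1.4960, Δψ = -1.5432, q = Δφ/Δψ = 0.8190 → d_rh = R√(Δφ²+q²Δλ²) = 6060.9 nmi
Excess = (6060.9 − 5906.9) / 5906.9 = 154.0 / 5906.9 = 2.61% ≈ 2.6%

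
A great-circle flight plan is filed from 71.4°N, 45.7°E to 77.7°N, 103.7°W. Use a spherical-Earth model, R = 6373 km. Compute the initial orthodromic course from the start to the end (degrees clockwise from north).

N = sin Δλ·cos φ₂ = -0.1084;  D = cos φ₁ sin φ₂ − sin φ₁ cos φ₂ cos Δλ = +0.4854
initial course = atan2(N, D) = 347.41°

347.4°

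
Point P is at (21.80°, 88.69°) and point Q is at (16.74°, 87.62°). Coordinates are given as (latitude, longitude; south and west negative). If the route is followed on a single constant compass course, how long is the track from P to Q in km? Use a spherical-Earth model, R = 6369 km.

Rhumb course C = atan2(Δλ, Δψ) with Δψ = ln[tan(π/4+φ₂/2)/tan(π/4+φ₁/2)] = -0.0936, Δλ = -0.0187 → C = 191.28°
d = R·|Δφ| / |cos C| = 6369·0.08831 / 0.98067 = 574 km

574 km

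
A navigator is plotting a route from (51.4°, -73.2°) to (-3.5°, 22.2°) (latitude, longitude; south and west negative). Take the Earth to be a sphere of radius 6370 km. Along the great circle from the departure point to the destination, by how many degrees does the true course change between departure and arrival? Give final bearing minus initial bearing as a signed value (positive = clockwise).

At departure: θ₁ = atan2(sin Δλ cos φ₂, cos φ₁ sin φ₂ − sin φ₁ cos φ₂ cos Δλ) = 87.96°
At arrival: θ₂ = atan2(sin Δλ cos φ₁, −cos φ₂ sin φ₁ + sin φ₂ cos φ₁ cos Δλ) = 141.34°
Δθ = θ₂ − θ₁ = +53.4°

+53.4°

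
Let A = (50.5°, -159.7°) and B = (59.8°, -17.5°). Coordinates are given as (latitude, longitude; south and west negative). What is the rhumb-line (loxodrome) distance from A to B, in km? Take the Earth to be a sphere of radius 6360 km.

9028 km

Δψ = ln[tan(π/4+φ₂/2)/tan(π/4+φ₁/2)] = +0.2857;  Δφ = +0.1623 rad,  Δλ = +2.4819 rad
q = Δφ/Δψ = 0.5682
d = R·√(Δφ² + q²Δλ²) = 6360·1.41950 = 9028 km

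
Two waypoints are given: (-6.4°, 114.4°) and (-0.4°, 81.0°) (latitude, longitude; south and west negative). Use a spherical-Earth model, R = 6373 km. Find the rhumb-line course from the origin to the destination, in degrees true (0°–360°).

Δψ = ln[tan(π/4+φ₂/2)/tan(π/4+φ₁/2)] = +0.1050
Δλ = -0.5829 rad (taken the short way round)
course = atan2(Δλ, Δψ) = 280.21°

280.2°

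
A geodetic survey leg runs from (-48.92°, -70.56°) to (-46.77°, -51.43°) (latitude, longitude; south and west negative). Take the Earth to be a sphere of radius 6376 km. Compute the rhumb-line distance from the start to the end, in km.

1448 km

Rhumb course C = atan2(Δλ, Δψ) with Δψ = ln[tan(π/4+φ₂/2)/tan(π/4+φ₁/2)] = +0.0559, Δλ = +0.3339 → C = 80.49°
d = R·|Δφ| / |cos C| = 6376·0.03752 / 0.16519 = 1448 km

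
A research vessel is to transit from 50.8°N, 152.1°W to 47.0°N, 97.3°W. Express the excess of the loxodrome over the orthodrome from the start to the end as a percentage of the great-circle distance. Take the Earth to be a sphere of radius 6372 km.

Great circle: σ = 0.6177 rad → d_gc = Rσ = 3935.8 km
Rhumb: Δφ = -0.0663, Δλ = +0.9564, Δψ = -0.1010, q = Δφ/Δψ = 0.6569 → d_rh = R√(Δφ²+q²Δλ²) = 4025.9 km
Excess = (4025.9 − 3935.8) / 3935.8 = 90.1 / 3935.8 = 2.29% ≈ 2.3%

2.3%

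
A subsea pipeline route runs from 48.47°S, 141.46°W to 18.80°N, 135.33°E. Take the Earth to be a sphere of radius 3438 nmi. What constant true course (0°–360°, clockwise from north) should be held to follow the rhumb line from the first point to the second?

Δψ = ln[tan(π/4+φ₂/2)/tan(π/4+φ₁/2)] = +1.3040
Δλ = -1.4523 rad (taken the short way round)
course = atan2(Δλ, Δψ) = 311.92°

311.9°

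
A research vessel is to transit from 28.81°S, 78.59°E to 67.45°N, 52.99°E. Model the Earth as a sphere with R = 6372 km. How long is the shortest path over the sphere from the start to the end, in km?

10917 km

cos σ = sin φ₁ sin φ₂ + cos φ₁ cos φ₂ cos Δλ
      = sin(-28.81°)sin(67.45°) + cos(-28.81°)cos(67.45°)cos(-25.60°) = -0.1420
σ = 98.165° → d = Rσ = 6372·1.71331 = 10917 km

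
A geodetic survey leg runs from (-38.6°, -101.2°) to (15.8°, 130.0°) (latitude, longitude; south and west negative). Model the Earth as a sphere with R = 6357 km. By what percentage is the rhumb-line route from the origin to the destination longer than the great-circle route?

2.2%

Great circle: σ = 2.2667 rad → d_gc = Rσ = 14409.4 km
Rhumb: Δφ = +0.9495, Δλ = -2.2480, Δψ = +1.0107, q = Δφ/Δψ = 0.9394 → d_rh = R√(Δφ²+q²Δλ²) = 14719.5 km
Excess = (14719.5 − 14409.4) / 14409.4 = 310.1 / 14409.4 = 2.152% ≈ 2.2%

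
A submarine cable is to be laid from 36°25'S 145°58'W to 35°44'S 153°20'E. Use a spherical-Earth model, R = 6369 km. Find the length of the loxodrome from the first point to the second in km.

Δψ = ln[tan(π/4+φ₂/2)/tan(π/4+φ₁/2)] = +0.0148;  Δφ = +0.0119 rad,  Δλ = -1.0594 rad
q = Δφ/Δψ = 0.8082
d = R·√(Δφ² + q²Δλ²) = 6369·0.85634 = 5454 km

5454 km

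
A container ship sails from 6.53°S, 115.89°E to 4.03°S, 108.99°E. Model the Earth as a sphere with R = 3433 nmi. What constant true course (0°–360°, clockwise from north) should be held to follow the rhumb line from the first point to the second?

290.0°

Meridional parts: M(φ₁)=-0.1142, M(φ₂)=-0.0704 → ΔM = +0.0438;  Δλ = -0.1204 rad
tan C = Δλ / ΔM = -2.7481 → C = 290.00°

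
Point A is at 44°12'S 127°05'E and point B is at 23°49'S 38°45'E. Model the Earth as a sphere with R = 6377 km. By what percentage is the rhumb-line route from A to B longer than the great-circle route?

3.8%

Great circle: σ = 1.2655 rad → d_gc = Rσ = 8069.9 km
Rhumb: Δφ = +0.3558, Δλ = -1.5417, Δψ = +0.4336, q = Δφ/Δψ = 0.8205 → d_rh = R√(Δφ²+q²Δλ²) = 8380.0 km
Excess = (8380.0 − 8069.9) / 8069.9 = 310.1 / 8069.9 = 3.84% ≈ 3.8%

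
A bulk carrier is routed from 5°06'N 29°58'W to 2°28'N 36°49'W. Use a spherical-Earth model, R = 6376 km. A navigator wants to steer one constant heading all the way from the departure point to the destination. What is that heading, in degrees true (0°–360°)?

248.9°

Δψ = ln[tan(π/4+φ₂/2)/tan(π/4+φ₁/2)] = -0.0461
Δλ = -0.1196 rad (taken the short way round)
course = atan2(Δλ, Δψ) = 248.93°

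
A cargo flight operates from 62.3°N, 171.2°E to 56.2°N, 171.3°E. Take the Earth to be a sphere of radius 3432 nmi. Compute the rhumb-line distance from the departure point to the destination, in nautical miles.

365 nmi

Rhumb course C = atan2(Δλ, Δψ) with Δψ = ln[tan(π/4+φ₂/2)/tan(π/4+φ₁/2)] = -0.2089, Δλ = +0.0017 → C = 179.52°
d = R·|Δφ| / |cos C| = 3432·0.10647 / 0.99997 = 365 nmi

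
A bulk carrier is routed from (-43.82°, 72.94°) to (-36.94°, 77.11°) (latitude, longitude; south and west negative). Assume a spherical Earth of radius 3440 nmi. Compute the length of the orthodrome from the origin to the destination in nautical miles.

cos σ = sin φ₁ sin φ₂ + cos φ₁ cos φ₂ cos Δλ
      = sin(-43.82°)sin(-36.94°) + cos(-43.82°)cos(-36.94°)cos(4.17°) = 0.9913
σ = 7.575° → d = Rσ = 3440·0.13221 = 455 nmi

455 nmi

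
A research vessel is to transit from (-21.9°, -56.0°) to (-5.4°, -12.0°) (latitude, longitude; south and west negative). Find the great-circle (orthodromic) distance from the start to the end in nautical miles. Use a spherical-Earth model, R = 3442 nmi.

2740 nmi

cos σ = sin φ₁ sin φ₂ + cos φ₁ cos φ₂ cos Δλ
      = sin(-21.90°)sin(-5.40°) + cos(-21.90°)cos(-5.40°)cos(44.00°) = 0.6996
σ = 45.608° → d = Rσ = 3442·0.79600 = 2740 nmi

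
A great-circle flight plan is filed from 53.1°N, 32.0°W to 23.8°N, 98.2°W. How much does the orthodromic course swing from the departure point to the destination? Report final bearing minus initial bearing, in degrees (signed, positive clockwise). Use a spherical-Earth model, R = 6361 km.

-45.5°

At departure: θ₁ = atan2(sin Δλ cos φ₂, cos φ₁ sin φ₂ − sin φ₁ cos φ₂ cos Δλ) = 266.38°
At arrival: θ₂ = atan2(sin Δλ cos φ₁, −cos φ₂ sin φ₁ + sin φ₂ cos φ₁ cos Δλ) = 220.91°
Δθ = θ₂ − θ₁ = -45.5°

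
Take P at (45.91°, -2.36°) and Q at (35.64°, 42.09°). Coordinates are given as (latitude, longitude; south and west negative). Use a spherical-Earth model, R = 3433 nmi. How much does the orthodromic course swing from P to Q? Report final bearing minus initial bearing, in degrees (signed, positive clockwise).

At departure: θ₁ = atan2(sin Δλ cos φ₂, cos φ₁ sin φ₂ − sin φ₁ cos φ₂ cos Δλ) = 91.13°
At arrival: θ₂ = atan2(sin Δλ cos φ₁, −cos φ₂ sin φ₁ + sin φ₂ cos φ₁ cos Δλ) = 121.13°
Δθ = θ₂ − θ₁ = +30.0°

+30.0°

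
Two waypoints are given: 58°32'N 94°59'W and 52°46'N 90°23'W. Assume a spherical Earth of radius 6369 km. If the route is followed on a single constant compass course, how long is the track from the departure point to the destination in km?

Δψ = ln[tan(π/4+φ₂/2)/tan(π/4+φ₁/2)] = -0.1788;  Δφ = -0.1006 rad,  Δλ = +0.0803 rad
q = Δφ/Δψ = 0.5630
d = R·√(Δφ² + q²Δλ²) = 6369·0.11033 = 703 km

703 km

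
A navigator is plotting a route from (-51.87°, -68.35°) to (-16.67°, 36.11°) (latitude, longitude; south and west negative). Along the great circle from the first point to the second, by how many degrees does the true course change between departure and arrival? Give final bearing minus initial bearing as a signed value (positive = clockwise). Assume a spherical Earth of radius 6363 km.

Initial bearing θ₁ = atan2(sin Δλ cos φ₂, cos φ₁ sin φ₂ − sin φ₁ cos φ₂ cos Δλ) = 111.49°
Final bearing θ₂ = (initial bearing from the destination back to the start) + 180° = 36.85°
Δθ = θ₂ − θ₁ = -74.6°

-74.6°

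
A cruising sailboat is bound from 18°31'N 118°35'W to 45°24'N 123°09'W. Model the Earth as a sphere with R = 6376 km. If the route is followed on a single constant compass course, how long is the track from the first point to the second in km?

Rhumb course C = atan2(Δλ, Δψ) with Δψ = ln[tan(π/4+φ₂/2)/tan(π/4+φ₁/2)] = +0.5623, Δλ = -0.0797 → C = 351.93°
d = R·|Δφ| / |cos C| = 6376·0.46920 / 0.99010 = 3022 km

3022 km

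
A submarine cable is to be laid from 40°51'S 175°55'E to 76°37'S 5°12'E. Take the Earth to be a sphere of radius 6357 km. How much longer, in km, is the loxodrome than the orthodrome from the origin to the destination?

2633 km

Great circle: cos σ = sin φ₁ sin φ₂ + cos φ₁ cos φ₂ cos Δλ,  σ = 1.0888 rad → d_gc = 6921.7 km
Rhumb line: Δψ = -1.3604, q = Δφ/Δψ = 0.4589, d_rh = R√(Δφ²+q²Δλ²) = 9554.5 km
Excess = 9554.5 − 6921.7 = 2632.8 ≈ 2633 km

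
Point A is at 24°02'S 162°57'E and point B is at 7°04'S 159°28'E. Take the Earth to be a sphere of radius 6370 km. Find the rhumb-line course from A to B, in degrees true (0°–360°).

348.9°

Δψ = ln[tan(π/4+φ₂/2)/tan(π/4+φ₁/2)] = +0.3087
Δλ = -0.0608 rad (taken the short way round)
course = atan2(Δλ, Δψ) = 348.86°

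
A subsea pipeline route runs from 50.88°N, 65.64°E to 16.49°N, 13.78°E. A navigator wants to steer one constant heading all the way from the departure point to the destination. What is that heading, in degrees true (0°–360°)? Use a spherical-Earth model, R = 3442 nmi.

Δψ = ln[tan(π/4+φ₂/2)/tan(π/4+φ₁/2)] = -0.7429
Δλ = -0.9051 rad (taken the short way round)
course = atan2(Δλ, Δψ) = 230.62°

230.6°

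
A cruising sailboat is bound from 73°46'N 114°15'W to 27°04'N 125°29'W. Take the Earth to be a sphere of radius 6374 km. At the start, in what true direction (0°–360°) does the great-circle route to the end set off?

193.7°

θ = atan2( sin Δλ·cos φ₂ ,  cos φ₁ sin φ₂ − sin φ₁ cos φ₂ cos Δλ )
  = atan2(-0.1735, -0.7114) = 193.70°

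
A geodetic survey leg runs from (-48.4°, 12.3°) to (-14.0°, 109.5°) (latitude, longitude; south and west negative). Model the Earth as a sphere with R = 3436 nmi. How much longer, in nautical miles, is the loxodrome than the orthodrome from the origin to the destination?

221 nmi

Great circle: cos σ = sin φ₁ sin φ₂ + cos φ₁ cos φ₂ cos Δλ,  σ = 1.4705 rad → d_gc = 5052.5 nmi
Rhumb line: Δψ = +0.7211, q = Δφ/Δψ = 0.8326, d_rh = R√(Δφ²+q²Δλ²) = 5273.4 nmi
Excess = 5273.4 − 5052.5 = 220.9 ≈ 221 nmi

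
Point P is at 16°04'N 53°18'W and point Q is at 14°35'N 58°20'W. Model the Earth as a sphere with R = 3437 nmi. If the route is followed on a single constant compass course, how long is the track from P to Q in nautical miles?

304 nmi

Δψ = ln[tan(π/4+φ₂/2)/tan(π/4+φ₁/2)] = -0.0268;  Δφ = -0.0259 rad,  Δλ = -0.0878 rad
q = Δφ/Δψ = 0.9644
d = R·√(Δφ² + q²Δλ²) = 3437·0.08859 = 304 nmi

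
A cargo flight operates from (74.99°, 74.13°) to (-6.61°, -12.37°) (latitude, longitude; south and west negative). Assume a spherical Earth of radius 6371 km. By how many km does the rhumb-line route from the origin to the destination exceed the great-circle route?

483 km

Great circle: cos σ = sin φ₁ sin φ₂ + cos φ₁ cos φ₂ cos Δλ,  σ = 1.6664 rad → d_gc = 10616.8 km
Rhumb line: Δψ = -2.1425, q = Δφ/Δψ = 0.6647, d_rh = R√(Δφ²+q²Δλ²) = 11099.8 km
Excess = 11099.8 − 10616.8 = 483.0 ≈ 483 km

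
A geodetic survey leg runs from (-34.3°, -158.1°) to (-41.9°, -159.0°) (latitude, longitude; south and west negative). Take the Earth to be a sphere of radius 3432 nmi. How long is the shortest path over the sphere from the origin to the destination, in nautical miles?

Haversine: a = sin²(Δφ/2)+cos φ₁ cos φ₂ sin²(Δλ/2) = 0.00443;  σ = 2·atan2(√a,√(1−a))
σ = 7.633° → d = Rσ = 3432·0.13322 = 457 nmi

457 nmi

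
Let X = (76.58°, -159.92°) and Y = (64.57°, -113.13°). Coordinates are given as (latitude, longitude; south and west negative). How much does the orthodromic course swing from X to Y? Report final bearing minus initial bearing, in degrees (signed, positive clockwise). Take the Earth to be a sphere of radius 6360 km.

Initial bearing θ₁ = atan2(sin Δλ cos φ₂, cos φ₁ sin φ₂ − sin φ₁ cos φ₂ cos Δλ) = 103.71°
Final bearing θ₂ = (initial bearing from the destination back to the start) + 180° = 148.33°
Δθ = θ₂ − θ₁ = +44.6°

+44.6°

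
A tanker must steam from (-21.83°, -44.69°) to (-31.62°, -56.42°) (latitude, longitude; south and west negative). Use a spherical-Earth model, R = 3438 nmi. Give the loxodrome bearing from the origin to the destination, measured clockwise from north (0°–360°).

Δψ = ln[tan(π/4+φ₂/2)/tan(π/4+φ₁/2)] = -0.1917
Δλ = -0.2047 rad (taken the short way round)
course = atan2(Δλ, Δψ) = 226.89°

226.9°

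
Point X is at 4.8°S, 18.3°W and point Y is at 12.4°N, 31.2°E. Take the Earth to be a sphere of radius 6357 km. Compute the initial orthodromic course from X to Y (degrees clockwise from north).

70.2°

N = sin Δλ·cos φ₂ = +0.7427;  D = cos φ₁ sin φ₂ − sin φ₁ cos φ₂ cos Δλ = +0.2671
initial course = atan2(N, D) = 70.22°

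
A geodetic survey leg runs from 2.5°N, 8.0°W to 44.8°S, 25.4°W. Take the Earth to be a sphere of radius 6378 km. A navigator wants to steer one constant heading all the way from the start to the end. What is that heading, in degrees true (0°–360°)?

198.3°

Δψ = ln[tan(π/4+φ₂/2)/tan(π/4+φ₁/2)] = -0.9201
Δλ = -0.3037 rad (taken the short way round)
course = atan2(Δλ, Δψ) = 198.27°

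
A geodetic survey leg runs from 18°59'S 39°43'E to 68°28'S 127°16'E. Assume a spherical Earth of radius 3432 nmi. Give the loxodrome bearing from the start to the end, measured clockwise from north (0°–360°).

Meridional parts: M(φ₁)=-0.3376, M(φ₂)=-1.6599 → ΔM = -1.3223;  Δλ = +1.5280 rad
tan C = Δλ / ΔM = -1.1555 → C = 130.87°

130.9°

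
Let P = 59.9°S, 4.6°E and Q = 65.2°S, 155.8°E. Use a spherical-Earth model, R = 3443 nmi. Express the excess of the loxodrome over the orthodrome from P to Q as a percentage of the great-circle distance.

31.4%

Great circle: σ = 0.9260 rad → d_gc = Rσ = 3188.3 nmi
Rhumb: Δφ = -0.0925, Δλ = +2.6389, Δψ = -0.2013, q = Δφ/Δψ = 0.4596 → d_rh = R√(Δφ²+q²Δλ²) = 4187.9 nmi
Excess = (4187.9 − 3188.3) / 3188.3 = 999.6 / 3188.3 = 31.352% ≈ 31.4%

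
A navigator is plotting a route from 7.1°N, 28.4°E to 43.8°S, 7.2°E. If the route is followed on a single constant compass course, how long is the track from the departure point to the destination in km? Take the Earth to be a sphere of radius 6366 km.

6048 km

Δψ = ln[tan(π/4+φ₂/2)/tan(π/4+φ₁/2)] = -0.9763;  Δφ = -0.8884 rad,  Δλ = -0.3700 rad
q = Δφ/Δψ = 0.9099
d = R·√(Δφ² + q²Δλ²) = 6366·0.95003 = 6048 km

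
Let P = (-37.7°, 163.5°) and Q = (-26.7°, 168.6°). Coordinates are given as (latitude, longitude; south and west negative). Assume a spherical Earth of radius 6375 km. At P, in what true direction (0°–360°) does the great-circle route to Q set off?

N = sin Δλ·cos φ₂ = +0.0794;  D = cos φ₁ sin φ₂ − sin φ₁ cos φ₂ cos Δλ = +0.1886
initial course = atan2(N, D) = 22.83°

22.8°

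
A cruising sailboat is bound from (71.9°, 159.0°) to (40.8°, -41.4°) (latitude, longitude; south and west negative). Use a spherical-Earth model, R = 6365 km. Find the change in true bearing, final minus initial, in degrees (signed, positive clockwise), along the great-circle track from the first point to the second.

+156.5°

At departure: θ₁ = atan2(sin Δλ cos φ₂, cos φ₁ sin φ₂ − sin φ₁ cos φ₂ cos Δλ) = 16.74°
At arrival: θ₂ = atan2(sin Δλ cos φ₁, −cos φ₂ sin φ₁ + sin φ₂ cos φ₁ cos Δλ) = 173.21°
Δθ = θ₂ − θ₁ = +156.5°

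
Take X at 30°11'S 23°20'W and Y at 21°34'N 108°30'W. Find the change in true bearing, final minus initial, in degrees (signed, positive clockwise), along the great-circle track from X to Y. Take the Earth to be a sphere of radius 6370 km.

+8.8°

At departure: θ₁ = atan2(sin Δλ cos φ₂, cos φ₁ sin φ₂ − sin φ₁ cos φ₂ cos Δλ) = 291.08°
At arrival: θ₂ = atan2(sin Δλ cos φ₁, −cos φ₂ sin φ₁ + sin φ₂ cos φ₁ cos Δλ) = 299.85°
Δθ = θ₂ − θ₁ = +8.8°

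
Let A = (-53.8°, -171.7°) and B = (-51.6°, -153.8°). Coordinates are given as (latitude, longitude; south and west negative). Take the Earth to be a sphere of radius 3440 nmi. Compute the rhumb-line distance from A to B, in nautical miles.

664 nmi

Rhumb course C = atan2(Δλ, Δψ) with Δψ = ln[tan(π/4+φ₂/2)/tan(π/4+φ₁/2)] = +0.0634, Δλ = +0.3124 → C = 78.53°
d = R·|Δφ| / |cos C| = 3440·0.03840 / 0.19882 = 664 nmi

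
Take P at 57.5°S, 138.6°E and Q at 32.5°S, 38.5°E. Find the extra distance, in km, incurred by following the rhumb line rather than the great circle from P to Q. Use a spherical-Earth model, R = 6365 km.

599 km

Great circle: cos σ = sin φ₁ sin φ₂ + cos φ₁ cos φ₂ cos Δλ,  σ = 1.1878 rad → d_gc = 7560.45 km
Rhumb line: Δψ = +0.6325, q = Δφ/Δψ = 0.6899, d_rh = R√(Δφ²+q²Δλ²) = 8159.03 km
Excess = 8159.03 − 7560.45 = 598.58 ≈ 599 km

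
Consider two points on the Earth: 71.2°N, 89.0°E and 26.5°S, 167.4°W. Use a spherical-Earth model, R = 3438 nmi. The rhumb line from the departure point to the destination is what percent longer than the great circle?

Great circle: σ = 2.0831 rad → d_gc = Rσ = 7161.8 nmi
Rhumb: Δφ = -1.7052, Δλ = +1.8082, Δψ = -2.2784, q = Δφ/Δψ = 0.7484 → d_rh = R√(Δφ²+q²Δλ²) = 7484.2 nmi
Excess = (7484.2 − 7161.8) / 7161.8 = 322.4 / 7161.8 = 4.50% ≈ 4.5%

4.5%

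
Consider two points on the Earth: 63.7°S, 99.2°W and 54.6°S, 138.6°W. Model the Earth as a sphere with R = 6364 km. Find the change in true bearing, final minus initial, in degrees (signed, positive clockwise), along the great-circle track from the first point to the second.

At departure: θ₁ = atan2(sin Δλ cos φ₂, cos φ₁ sin φ₂ − sin φ₁ cos φ₂ cos Δλ) = 276.23°
At arrival: θ₂ = atan2(sin Δλ cos φ₁, −cos φ₂ sin φ₁ + sin φ₂ cos φ₁ cos Δλ) = 310.51°
Δθ = θ₂ − θ₁ = +34.3°

+34.3°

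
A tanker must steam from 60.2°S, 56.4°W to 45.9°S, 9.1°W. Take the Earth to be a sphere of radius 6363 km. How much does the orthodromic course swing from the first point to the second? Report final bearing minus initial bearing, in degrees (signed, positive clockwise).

-38.9°

Initial bearing θ₁ = atan2(sin Δλ cos φ₂, cos φ₁ sin φ₂ − sin φ₁ cos φ₂ cos Δλ) = 84.12°
Final bearing θ₂ = (initial bearing from the destination back to the start) + 180° = 45.27°
Δθ = θ₂ − θ₁ = -38.9°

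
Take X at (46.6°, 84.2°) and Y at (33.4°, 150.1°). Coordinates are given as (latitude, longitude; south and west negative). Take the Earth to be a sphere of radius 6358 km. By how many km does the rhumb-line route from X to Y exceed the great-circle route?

Great circle: cos σ = sin φ₁ sin φ₂ + cos φ₁ cos φ₂ cos Δλ,  σ = 0.8838 rad → d_gc = 5619.4 km
Rhumb line: Δψ = -0.3024, q = Δφ/Δψ = 0.7619, d_rh = R√(Δφ²+q²Δλ²) = 5761.3 km
Excess = 5761.3 − 5619.4 = 141.9 ≈ 142 km

142 km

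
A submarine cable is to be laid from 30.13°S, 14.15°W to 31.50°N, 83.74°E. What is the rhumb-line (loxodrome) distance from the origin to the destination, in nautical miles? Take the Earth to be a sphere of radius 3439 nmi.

6699 nmi

Δψ = ln[tan(π/4+φ₂/2)/tan(π/4+φ₁/2)] = +1.1317;  Δφ = +1.0756 rad,  Δλ = +1.7085 rad
q = Δφ/Δψ = 0.9505
d = R·√(Δφ² + q²Δλ²) = 3439·1.94782 = 6699 nmi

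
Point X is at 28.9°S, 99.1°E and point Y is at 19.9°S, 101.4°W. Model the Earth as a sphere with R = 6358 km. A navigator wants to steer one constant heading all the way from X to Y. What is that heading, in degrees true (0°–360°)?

86.4°

Δψ = ln[tan(π/4+φ₂/2)/tan(π/4+φ₁/2)] = +0.1727
Δλ = +2.7838 rad (taken the short way round)
course = atan2(Δλ, Δψ) = 86.45°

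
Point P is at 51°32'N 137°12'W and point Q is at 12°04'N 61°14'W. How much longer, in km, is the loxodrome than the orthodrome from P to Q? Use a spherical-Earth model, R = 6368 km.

203 km

Great circle: cos σ = sin φ₁ sin φ₂ + cos φ₁ cos φ₂ cos Δλ,  σ = 1.2544 rad → d_gc = 7987.7 km
Rhumb line: Δψ = -0.8408, q = Δφ/Δψ = 0.8192, d_rh = R√(Δφ²+q²Δλ²) = 8190.4 km
Excess = 8190.4 − 7987.7 = 202.7 ≈ 203 km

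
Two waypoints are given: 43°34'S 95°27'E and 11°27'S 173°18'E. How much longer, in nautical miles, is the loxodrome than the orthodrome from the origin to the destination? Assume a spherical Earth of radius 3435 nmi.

90 nmi

Great circle: cos σ = sin φ₁ sin φ₂ + cos φ₁ cos φ₂ cos Δλ,  σ = 1.2805 rad → d_gc = 4398.4 nmi
Rhumb line: Δψ = +0.6452, q = Δφ/Δψ = 0.8687, d_rh = R√(Δφ²+q²Δλ²) = 4488.6 nmi
Excess = 4488.6 − 4398.4 = 90.2 ≈ 90 nmi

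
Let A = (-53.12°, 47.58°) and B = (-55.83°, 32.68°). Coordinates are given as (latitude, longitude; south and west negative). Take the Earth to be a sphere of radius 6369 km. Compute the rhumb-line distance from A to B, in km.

1008 km

Rhumb course C = atan2(Δλ, Δψ) with Δψ = ln[tan(π/4+φ₂/2)/tan(π/4+φ₁/2)] = -0.0814, Δλ = -0.2601 → C = 252.61°
d = R·|Δφ| / |cos C| = 6369·0.04730 / 0.29885 = 1008 km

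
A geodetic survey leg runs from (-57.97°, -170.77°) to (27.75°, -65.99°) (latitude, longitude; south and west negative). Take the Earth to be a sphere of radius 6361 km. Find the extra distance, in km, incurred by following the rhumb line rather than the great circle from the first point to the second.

Great circle: cos σ = sin φ₁ sin φ₂ + cos φ₁ cos φ₂ cos Δλ,  σ = 2.1112 rad → d_gc = 13429.3 km
Rhumb line: Δψ = +1.7526, q = Δφ/Δψ = 0.8536, d_rh = R√(Δφ²+q²Δλ²) = 13754.0 km
Excess = 13754.0 − 13429.3 = 324.7 ≈ 325 km

325 km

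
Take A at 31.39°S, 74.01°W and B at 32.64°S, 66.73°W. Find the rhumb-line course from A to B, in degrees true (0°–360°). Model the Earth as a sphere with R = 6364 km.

Δψ = ln[tan(π/4+φ₂/2)/tan(π/4+φ₁/2)] = -0.0257
Δλ = +0.1271 rad (taken the short way round)
course = atan2(Δλ, Δψ) = 101.45°

101.4°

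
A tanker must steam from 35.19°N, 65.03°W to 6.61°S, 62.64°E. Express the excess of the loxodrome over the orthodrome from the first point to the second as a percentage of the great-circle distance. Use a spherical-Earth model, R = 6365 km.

Great circle: σ = 2.1681 rad → d_gc = Rσ = 13800.2 km
Rhumb: Δφ = -0.7295, Δλ = +2.2283, Δψ = -0.7725, q = Δφ/Δψ = 0.9444 → d_rh = R√(Δφ²+q²Δλ²) = 14176.2 km
Excess = (14176.2 − 13800.2) / 13800.2 = 376.0 / 13800.2 = 2.72% ≈ 2.7%

2.7%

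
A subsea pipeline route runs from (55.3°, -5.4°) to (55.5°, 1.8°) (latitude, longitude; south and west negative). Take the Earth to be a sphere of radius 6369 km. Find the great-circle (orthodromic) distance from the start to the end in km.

455 km

cos σ = sin φ₁ sin φ₂ + cos φ₁ cos φ₂ cos Δλ
      = sin(55.30°)sin(55.50°) + cos(55.30°)cos(55.50°)cos(7.20°) = 0.9975
σ = 4.092° → d = Rσ = 6369·0.07141 = 455 km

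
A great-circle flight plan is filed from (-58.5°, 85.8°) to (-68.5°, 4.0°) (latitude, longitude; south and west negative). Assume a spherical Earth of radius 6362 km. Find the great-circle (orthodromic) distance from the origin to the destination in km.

Haversine: a = sin²(Δφ/2)+cos φ₁ cos φ₂ sin²(Δλ/2) = 0.08969;  σ = 2·atan2(√a,√(1−a))
σ = 34.853° → d = Rσ = 6362·0.60829 = 3870 km

3870 km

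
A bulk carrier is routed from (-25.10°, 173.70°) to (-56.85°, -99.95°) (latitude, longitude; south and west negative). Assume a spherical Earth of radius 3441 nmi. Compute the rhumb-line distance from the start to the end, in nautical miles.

Δψ = ln[tan(π/4+φ₂/2)/tan(π/4+φ₁/2)] = -0.7591;  Δφ = -0.5541 rad,  Δλ = +1.5071 rad
q = Δφ/Δψ = 0.7300
d = R·√(Δφ² + q²Δλ²) = 3441·1.23188 = 4239 nmi

4239 nmi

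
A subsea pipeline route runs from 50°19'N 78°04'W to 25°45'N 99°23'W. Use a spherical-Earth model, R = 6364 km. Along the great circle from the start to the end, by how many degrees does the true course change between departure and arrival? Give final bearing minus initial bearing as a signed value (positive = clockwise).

-13.5°

Initial bearing θ₁ = atan2(sin Δλ cos φ₂, cos φ₁ sin φ₂ − sin φ₁ cos φ₂ cos Δλ) = 221.64°
Final bearing θ₂ = (initial bearing from the destination back to the start) + 180° = 208.10°
Δθ = θ₂ − θ₁ = -13.5°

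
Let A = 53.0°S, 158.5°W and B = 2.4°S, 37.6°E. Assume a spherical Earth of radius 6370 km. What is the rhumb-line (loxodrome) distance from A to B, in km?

Rhumb course C = atan2(Δλ, Δψ) with Δψ = ln[tan(π/4+φ₂/2)/tan(π/4+φ₁/2)] = +1.0529, Δλ = -2.8606 → C = 290.21°
d = R·|Δφ| / |cos C| = 6370·0.88314 / 0.34543 = 16286 km

16286 km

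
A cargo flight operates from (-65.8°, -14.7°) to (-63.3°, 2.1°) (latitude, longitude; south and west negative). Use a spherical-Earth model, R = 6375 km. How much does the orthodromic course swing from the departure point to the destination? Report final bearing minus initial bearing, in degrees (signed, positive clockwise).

-15.2°

At departure: θ₁ = atan2(sin Δλ cos φ₂, cos φ₁ sin φ₂ − sin φ₁ cos φ₂ cos Δλ) = 78.62°
At arrival: θ₂ = atan2(sin Δλ cos φ₁, −cos φ₂ sin φ₁ + sin φ₂ cos φ₁ cos Δλ) = 63.43°
Δθ = θ₂ − θ₁ = -15.2°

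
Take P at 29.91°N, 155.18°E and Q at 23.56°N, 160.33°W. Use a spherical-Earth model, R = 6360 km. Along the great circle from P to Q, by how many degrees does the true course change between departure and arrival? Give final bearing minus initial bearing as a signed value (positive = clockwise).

Initial bearing θ₁ = atan2(sin Δλ cos φ₂, cos φ₁ sin φ₂ − sin φ₁ cos φ₂ cos Δλ) = 88.18°
Final bearing θ₂ = (initial bearing from the destination back to the start) + 180° = 109.06°
Δθ = θ₂ − θ₁ = +20.9°

+20.9°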